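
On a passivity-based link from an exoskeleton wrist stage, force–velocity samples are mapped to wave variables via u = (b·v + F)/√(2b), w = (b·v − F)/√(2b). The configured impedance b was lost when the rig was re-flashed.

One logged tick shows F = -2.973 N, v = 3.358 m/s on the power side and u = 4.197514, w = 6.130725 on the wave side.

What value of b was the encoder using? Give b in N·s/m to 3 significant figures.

u + w = 10.328239;  u + w = √(2b)·v, so √(2b) = 10.328239/3.358 = 3.075711.
b = (√(2b))²/2 = 9.460001/2 = 4.730000.
(Check via u − w = 2F/√(2b): u − w = -1.933211, 2F/√(2b) = -1.933211.)

b = 4.73 N·s/m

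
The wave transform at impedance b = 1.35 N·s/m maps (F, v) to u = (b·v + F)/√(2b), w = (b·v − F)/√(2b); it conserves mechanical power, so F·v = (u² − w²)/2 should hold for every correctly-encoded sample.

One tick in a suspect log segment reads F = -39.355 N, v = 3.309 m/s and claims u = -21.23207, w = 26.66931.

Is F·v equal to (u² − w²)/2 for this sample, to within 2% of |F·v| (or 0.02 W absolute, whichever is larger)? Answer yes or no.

F·v = (-39.355)×3.309 = -130.2257 W.
(u² − w²)/2 = (450.8008 − 711.2521)/2 = -130.2256 W.
|Δ| = 0.0000;  2% of max(1, |F·v|) = 2.6045.

yes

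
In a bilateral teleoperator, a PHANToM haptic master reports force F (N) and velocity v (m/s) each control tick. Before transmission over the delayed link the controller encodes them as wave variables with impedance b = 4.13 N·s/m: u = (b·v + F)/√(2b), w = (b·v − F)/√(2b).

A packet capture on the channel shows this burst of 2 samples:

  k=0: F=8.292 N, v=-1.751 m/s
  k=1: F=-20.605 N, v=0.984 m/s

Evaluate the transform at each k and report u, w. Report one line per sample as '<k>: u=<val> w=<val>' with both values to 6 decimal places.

0: u=0.368950 w=-5.401362
1: u=-5.755378 w=8.583415

k=0: b·v=4.13×(-1.751)=-7.231630; √(2b)=2.874022; u=(-7.231630+8.292)/2.874022=0.368950, w=(-7.231630−8.292)/2.874022=-5.401362
k=1: b·v=4.13×0.984=4.063920; √(2b)=2.874022; u=(4.063920+(-20.605))/2.874022=-5.755378, w=(4.063920−(-20.605))/2.874022=8.583415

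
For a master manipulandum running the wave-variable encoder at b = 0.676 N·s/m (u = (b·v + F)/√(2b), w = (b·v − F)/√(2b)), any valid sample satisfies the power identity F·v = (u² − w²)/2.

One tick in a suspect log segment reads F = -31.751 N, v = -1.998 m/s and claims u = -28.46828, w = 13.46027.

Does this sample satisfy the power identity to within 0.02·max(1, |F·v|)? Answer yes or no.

no

F·v = (-31.751)×(-1.998) = 63.43850 W.
(u² − w²)/2 = (810.44297 − 181.17887)/2 = 314.63205 W.
|Δ| = 251.19355;  2% of max(1, |F·v|) = 1.26877.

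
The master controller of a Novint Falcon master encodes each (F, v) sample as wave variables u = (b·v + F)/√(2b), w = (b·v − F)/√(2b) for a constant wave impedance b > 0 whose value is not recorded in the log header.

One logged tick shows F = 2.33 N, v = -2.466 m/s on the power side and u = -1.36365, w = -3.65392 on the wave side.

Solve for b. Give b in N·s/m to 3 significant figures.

u + w = -5.0176;  u + w = √(2b)·v, so √(2b) = -5.0176/(-2.466) = 2.0347.
b = (√(2b))²/2 = 4.1400/2 = 2.0700.
(Check via u − w = 2F/√(2b): u − w = 2.2903, 2F/√(2b) = 2.2903.)

b = 2.07 N·s/m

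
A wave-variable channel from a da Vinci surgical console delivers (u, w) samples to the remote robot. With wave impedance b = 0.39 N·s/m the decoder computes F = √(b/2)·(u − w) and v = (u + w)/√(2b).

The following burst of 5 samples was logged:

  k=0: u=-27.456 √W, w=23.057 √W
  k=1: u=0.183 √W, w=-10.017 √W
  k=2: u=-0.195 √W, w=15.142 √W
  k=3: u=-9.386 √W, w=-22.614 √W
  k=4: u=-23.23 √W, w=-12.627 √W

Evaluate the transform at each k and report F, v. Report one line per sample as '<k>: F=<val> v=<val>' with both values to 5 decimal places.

0: F=-22.30594 v=-4.98089
1: F=4.50420 v=-11.13481
2: F=-6.77264 v=16.92414
3: F=5.84133 v=-36.23287
4: F=-4.68216 v=-40.60006

k=0: u−w=-50.51300, u+w=-4.39900; √(b/2)=0.44159, √(2b)=0.88318; F=0.44159×(-50.513)=-22.30594, v=-4.39900/0.88318=-4.98089
k=1: u−w=10.20000, u+w=-9.83400; √(b/2)=0.44159, √(2b)=0.88318; F=0.44159×10.2=4.50420, v=-9.83400/0.88318=-11.13481
k=2: u−w=-15.33700, u+w=14.94700; √(b/2)=0.44159, √(2b)=0.88318; F=0.44159×(-15.337)=-6.77264, v=14.94700/0.88318=16.92414
k=3: u−w=13.22800, u+w=-32.00000; √(b/2)=0.44159, √(2b)=0.88318; F=0.44159×13.228=5.84133, v=-32.00000/0.88318=-36.23287
k=4: u−w=-10.60300, u+w=-35.85700; √(b/2)=0.44159, √(2b)=0.88318; F=0.44159×(-10.603)=-4.68216, v=-35.85700/0.88318=-40.60006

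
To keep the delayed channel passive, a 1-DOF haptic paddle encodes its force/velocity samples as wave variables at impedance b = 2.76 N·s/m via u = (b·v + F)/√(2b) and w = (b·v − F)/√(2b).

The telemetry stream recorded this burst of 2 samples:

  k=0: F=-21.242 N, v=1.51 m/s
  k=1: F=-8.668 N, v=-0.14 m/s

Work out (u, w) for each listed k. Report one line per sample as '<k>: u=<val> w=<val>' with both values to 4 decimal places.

0: u=-7.2673 w=10.8150
1: u=-3.8538 w=3.5249

k=0: b·v=2.76×1.51=4.1676; √(2b)=2.3495; u=(4.1676+(-21.242))/2.3495=-7.2673, w=(4.1676−(-21.242))/2.3495=10.8150
k=1: b·v=2.76×(-0.14)=-0.3864; √(2b)=2.3495; u=(-0.3864+(-8.668))/2.3495=-3.8538, w=(-0.3864−(-8.668))/2.3495=3.5249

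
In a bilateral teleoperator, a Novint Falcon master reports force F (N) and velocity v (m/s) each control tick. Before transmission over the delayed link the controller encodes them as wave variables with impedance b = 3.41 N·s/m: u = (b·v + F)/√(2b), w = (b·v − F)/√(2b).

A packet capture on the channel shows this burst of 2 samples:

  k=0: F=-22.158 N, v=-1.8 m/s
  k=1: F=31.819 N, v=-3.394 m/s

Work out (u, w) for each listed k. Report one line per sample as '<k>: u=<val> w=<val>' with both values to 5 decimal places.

k=0: b·v=3.41×(-1.8)=-6.13800; √(2b)=2.61151; u=(-6.13800+(-22.158))/2.61151=-10.83510, w=(-6.13800−(-22.158))/2.61151=6.13438
k=1: b·v=3.41×(-3.394)=-11.57354; √(2b)=2.61151; u=(-11.57354+31.819)/2.61151=7.75239, w=(-11.57354−31.819)/2.61151=-16.61586

0: u=-10.83510 w=6.13438
1: u=7.75239 w=-16.61586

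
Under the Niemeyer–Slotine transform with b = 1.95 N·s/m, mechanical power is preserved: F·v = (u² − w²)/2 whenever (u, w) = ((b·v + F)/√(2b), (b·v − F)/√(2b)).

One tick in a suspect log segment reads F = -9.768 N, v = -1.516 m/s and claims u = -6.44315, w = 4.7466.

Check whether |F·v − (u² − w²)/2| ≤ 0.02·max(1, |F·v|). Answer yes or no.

F·v = (-9.768)×(-1.516) = 14.8083 W.
(u² − w²)/2 = (41.5142 − 22.5302)/2 = 9.4920 W.
|Δ| = 5.3163;  2% of max(1, |F·v|) = 0.2962.

no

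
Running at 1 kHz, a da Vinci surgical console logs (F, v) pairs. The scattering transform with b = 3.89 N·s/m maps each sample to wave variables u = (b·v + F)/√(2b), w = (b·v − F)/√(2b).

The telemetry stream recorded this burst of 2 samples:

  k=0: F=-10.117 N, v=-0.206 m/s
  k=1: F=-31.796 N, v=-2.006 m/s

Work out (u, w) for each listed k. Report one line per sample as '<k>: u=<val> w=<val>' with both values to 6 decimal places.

0: u=-3.914415 w=3.339826
1: u=-14.197051 w=8.601785

k=0: b·v=3.89×(-0.206)=-0.801340; √(2b)=2.789265; u=(-0.801340+(-10.117))/2.789265=-3.914415, w=(-0.801340−(-10.117))/2.789265=3.339826
k=1: b·v=3.89×(-2.006)=-7.803340; √(2b)=2.789265; u=(-7.803340+(-31.796))/2.789265=-14.197051, w=(-7.803340−(-31.796))/2.789265=8.601785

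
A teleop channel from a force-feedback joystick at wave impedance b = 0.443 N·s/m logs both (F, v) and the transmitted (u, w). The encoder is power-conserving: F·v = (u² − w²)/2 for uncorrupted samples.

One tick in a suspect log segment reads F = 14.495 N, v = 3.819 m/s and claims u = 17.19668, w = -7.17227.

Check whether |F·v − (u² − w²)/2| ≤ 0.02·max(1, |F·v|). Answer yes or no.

F·v = 14.495×3.819 = 55.3564 W.
(u² − w²)/2 = (295.7258 − 51.4415)/2 = 122.1422 W.
|Δ| = 66.7858;  2% of max(1, |F·v|) = 1.1071.

no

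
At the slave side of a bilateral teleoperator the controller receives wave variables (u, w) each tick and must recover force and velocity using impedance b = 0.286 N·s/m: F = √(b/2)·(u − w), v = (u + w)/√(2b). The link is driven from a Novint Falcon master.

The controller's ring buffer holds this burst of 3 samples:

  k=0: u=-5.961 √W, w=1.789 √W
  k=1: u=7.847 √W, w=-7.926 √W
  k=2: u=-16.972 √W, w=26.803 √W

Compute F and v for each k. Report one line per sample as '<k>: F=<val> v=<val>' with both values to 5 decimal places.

0: F=-2.93069 v=-5.51628
1: F=5.96461 v=-0.10445
2: F=-16.55367 v=12.99869

k=0: u−w=-7.75000, u+w=-4.17200; √(b/2)=0.37815, √(2b)=0.75631; F=0.37815×(-7.75)=-2.93069, v=-4.17200/0.75631=-5.51628
k=1: u−w=15.77300, u+w=-0.07900; √(b/2)=0.37815, √(2b)=0.75631; F=0.37815×15.773=5.96461, v=-0.07900/0.75631=-0.10445
k=2: u−w=-43.77500, u+w=9.83100; √(b/2)=0.37815, √(2b)=0.75631; F=0.37815×(-43.775)=-16.55367, v=9.83100/0.75631=12.99869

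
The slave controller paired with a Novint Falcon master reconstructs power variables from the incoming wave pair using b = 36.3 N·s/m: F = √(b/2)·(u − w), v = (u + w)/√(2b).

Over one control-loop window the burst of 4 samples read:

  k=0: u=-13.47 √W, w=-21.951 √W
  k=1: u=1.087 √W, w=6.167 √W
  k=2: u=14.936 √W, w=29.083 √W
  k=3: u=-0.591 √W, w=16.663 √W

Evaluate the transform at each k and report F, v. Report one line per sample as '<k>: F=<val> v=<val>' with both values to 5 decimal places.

0: F=36.13145 v=-4.15712
1: F=-21.64223 v=0.85135
2: F=-60.27020 v=5.16621
3: F=-73.50690 v=1.88626

k=0: u−w=8.48100, u+w=-35.42100; √(b/2)=4.26028, √(2b)=8.52056; F=4.26028×8.481=36.13145, v=-35.42100/8.52056=-4.15712
k=1: u−w=-5.08000, u+w=7.25400; √(b/2)=4.26028, √(2b)=8.52056; F=4.26028×(-5.08)=-21.64223, v=7.25400/8.52056=0.85135
k=2: u−w=-14.14700, u+w=44.01900; √(b/2)=4.26028, √(2b)=8.52056; F=4.26028×(-14.147)=-60.27020, v=44.01900/8.52056=5.16621
k=3: u−w=-17.25400, u+w=16.07200; √(b/2)=4.26028, √(2b)=8.52056; F=4.26028×(-17.254)=-73.50690, v=16.07200/8.52056=1.88626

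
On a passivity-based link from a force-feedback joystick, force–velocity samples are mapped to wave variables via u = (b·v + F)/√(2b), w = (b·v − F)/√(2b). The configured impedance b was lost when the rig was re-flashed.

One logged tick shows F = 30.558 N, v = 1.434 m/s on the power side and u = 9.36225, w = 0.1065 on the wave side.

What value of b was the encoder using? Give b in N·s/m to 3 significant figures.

u + w = 9.4688;  u + w = √(2b)·v, so √(2b) = 9.4688/1.434 = 6.6030.
b = (√(2b))²/2 = 43.6001/2 = 21.8000.
(Check via u − w = 2F/√(2b): u − w = 9.2557, 2F/√(2b) = 9.2557.)

b = 21.8 N·s/m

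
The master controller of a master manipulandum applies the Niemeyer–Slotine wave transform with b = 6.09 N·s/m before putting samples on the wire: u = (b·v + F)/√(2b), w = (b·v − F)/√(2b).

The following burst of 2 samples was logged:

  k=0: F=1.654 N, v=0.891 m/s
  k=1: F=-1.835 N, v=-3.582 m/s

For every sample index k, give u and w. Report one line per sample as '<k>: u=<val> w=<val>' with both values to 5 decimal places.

0: u=2.02872 w=1.08086
1: u=-6.77635 w=-5.72477

k=0: b·v=6.09×0.891=5.42619; √(2b)=3.48999; u=(5.42619+1.654)/3.48999=2.02872, w=(5.42619−1.654)/3.48999=1.08086
k=1: b·v=6.09×(-3.582)=-21.81438; √(2b)=3.48999; u=(-21.81438+(-1.835))/3.48999=-6.77635, w=(-21.81438−(-1.835))/3.48999=-5.72477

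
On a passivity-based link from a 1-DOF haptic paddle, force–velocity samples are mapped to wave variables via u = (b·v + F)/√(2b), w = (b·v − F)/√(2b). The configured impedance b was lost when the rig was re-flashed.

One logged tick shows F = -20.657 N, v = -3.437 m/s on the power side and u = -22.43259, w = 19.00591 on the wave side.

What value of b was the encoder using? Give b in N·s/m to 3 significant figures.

b = 0.497 N·s/m

u + w = -3.42668;  u + w = √(2b)·v, so √(2b) = -3.42668/(-3.437) = 0.99700.
b = (√(2b))²/2 = 0.99400/2 = 0.49700.
(Check via u − w = 2F/√(2b): u − w = -41.43850, 2F/√(2b) = -41.43842.)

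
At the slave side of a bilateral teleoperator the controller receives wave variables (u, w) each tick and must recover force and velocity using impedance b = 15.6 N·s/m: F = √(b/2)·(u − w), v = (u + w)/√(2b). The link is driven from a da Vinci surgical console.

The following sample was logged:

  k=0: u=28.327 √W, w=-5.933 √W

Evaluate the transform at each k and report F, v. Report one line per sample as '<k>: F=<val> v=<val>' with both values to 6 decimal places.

0: F=95.682973 v=4.009169

k=0: u−w=34.260000, u+w=22.394000; √(b/2)=2.792848, √(2b)=5.585696; F=2.792848×34.26=95.682973, v=22.394000/5.585696=4.009169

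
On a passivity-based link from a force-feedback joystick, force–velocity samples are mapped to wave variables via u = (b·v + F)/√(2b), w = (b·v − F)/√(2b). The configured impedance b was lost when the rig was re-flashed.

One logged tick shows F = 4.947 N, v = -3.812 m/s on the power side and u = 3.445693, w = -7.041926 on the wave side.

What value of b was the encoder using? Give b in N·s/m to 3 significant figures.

b = 0.445 N·s/m

u + w = -3.596233;  u + w = √(2b)·v, so √(2b) = -3.596233/(-3.812) = 0.943398.
b = (√(2b))²/2 = 0.890000/2 = 0.445000.
(Check via u − w = 2F/√(2b): u − w = 10.487619, 2F/√(2b) = 10.487621.)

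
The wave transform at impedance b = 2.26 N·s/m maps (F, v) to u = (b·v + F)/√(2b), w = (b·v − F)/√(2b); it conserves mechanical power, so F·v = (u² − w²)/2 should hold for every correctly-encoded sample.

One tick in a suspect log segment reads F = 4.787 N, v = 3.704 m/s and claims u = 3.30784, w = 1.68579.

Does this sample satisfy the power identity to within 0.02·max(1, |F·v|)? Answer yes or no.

no

F·v = 4.787×3.704 = 17.73105 W.
(u² − w²)/2 = (10.94181 − 2.84189)/2 = 4.04996 W.
|Δ| = 13.68109;  2% of max(1, |F·v|) = 0.35462.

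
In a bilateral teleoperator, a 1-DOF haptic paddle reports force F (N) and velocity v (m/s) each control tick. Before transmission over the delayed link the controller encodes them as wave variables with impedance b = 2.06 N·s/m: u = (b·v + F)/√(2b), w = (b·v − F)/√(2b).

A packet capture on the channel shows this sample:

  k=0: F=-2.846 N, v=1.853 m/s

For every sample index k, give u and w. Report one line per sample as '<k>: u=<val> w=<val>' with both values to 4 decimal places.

0: u=0.4785 w=3.2827

k=0: b·v=2.06×1.853=3.8172; √(2b)=2.0298; u=(3.8172+(-2.846))/2.0298=0.4785, w=(3.8172−(-2.846))/2.0298=3.2827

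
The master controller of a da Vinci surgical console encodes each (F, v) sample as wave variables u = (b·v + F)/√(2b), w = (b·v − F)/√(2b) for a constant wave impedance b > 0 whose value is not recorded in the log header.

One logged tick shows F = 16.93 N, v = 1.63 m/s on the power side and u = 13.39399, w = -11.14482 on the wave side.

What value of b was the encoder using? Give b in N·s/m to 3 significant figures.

u + w = 2.2492;  u + w = √(2b)·v, so √(2b) = 2.2492/1.63 = 1.3799.
b = (√(2b))²/2 = 1.9040/2 = 0.9520.
(Check via u − w = 2F/√(2b): u − w = 24.5388, 2F/√(2b) = 24.5387.)

b = 0.952 N·s/m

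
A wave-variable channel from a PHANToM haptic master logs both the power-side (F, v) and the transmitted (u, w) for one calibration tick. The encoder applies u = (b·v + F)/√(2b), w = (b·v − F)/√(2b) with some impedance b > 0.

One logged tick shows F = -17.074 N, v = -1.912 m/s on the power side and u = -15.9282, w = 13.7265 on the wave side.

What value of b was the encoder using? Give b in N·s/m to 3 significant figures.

b = 0.663 N·s/m

u + w = -2.20170;  u + w = √(2b)·v, so √(2b) = -2.20170/(-1.912) = 1.15152.
b = (√(2b))²/2 = 1.32599/2 = 0.66300.
(Check via u − w = 2F/√(2b): u − w = -29.65470, 2F/√(2b) = -29.65480.)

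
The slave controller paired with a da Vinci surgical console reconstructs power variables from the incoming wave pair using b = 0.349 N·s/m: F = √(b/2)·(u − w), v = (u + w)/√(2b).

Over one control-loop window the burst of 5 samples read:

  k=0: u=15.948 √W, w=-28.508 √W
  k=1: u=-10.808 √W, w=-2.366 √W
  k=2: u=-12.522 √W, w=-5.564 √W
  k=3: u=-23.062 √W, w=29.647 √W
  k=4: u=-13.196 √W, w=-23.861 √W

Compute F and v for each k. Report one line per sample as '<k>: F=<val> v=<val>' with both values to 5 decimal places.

0: F=18.57069 v=-15.03356
1: F=-3.52649 v=-15.76848
2: F=-2.90658 v=-21.64785
3: F=-22.01823 v=7.88185
4: F=4.45511 v=-44.35500

k=0: u−w=44.45600, u+w=-12.56000; √(b/2)=0.41773, √(2b)=0.83546; F=0.41773×44.456=18.57069, v=-12.56000/0.83546=-15.03356
k=1: u−w=-8.44200, u+w=-13.17400; √(b/2)=0.41773, √(2b)=0.83546; F=0.41773×(-8.442)=-3.52649, v=-13.17400/0.83546=-15.76848
k=2: u−w=-6.95800, u+w=-18.08600; √(b/2)=0.41773, √(2b)=0.83546; F=0.41773×(-6.958)=-2.90658, v=-18.08600/0.83546=-21.64785
k=3: u−w=-52.70900, u+w=6.58500; √(b/2)=0.41773, √(2b)=0.83546; F=0.41773×(-52.709)=-22.01823, v=6.58500/0.83546=7.88185
k=4: u−w=10.66500, u+w=-37.05700; √(b/2)=0.41773, √(2b)=0.83546; F=0.41773×10.665=4.45511, v=-37.05700/0.83546=-44.35500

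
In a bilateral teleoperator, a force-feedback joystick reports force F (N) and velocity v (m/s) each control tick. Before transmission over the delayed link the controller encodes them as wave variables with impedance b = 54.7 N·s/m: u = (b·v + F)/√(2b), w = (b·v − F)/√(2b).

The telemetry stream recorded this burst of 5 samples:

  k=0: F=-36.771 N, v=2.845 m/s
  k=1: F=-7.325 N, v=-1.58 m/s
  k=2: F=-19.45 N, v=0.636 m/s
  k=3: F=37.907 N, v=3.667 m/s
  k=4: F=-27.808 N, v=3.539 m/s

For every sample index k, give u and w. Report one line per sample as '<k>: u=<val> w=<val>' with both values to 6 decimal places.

k=0: b·v=54.7×2.845=155.621500; √(2b)=10.459445; u=(155.621500+(-36.771))/10.459445=11.362983, w=(155.621500−(-36.771))/10.459445=18.394140
k=1: b·v=54.7×(-1.58)=-86.426000; √(2b)=10.459445; u=(-86.426000+(-7.325))/10.459445=-8.963286, w=(-86.426000−(-7.325))/10.459445=-7.562638
k=2: b·v=54.7×0.636=34.789200; √(2b)=10.459445; u=(34.789200+(-19.45))/10.459445=1.466540, w=(34.789200−(-19.45))/10.459445=5.185667
k=3: b·v=54.7×3.667=200.584900; √(2b)=10.459445; u=(200.584900+37.907)/10.459445=22.801582, w=(200.584900−37.907)/10.459445=15.553205
k=4: b·v=54.7×3.539=193.583300; √(2b)=10.459445; u=(193.583300+(-27.808))/10.459445=15.849339, w=(193.583300−(-27.808))/10.459445=21.166638

0: u=11.362983 w=18.394140
1: u=-8.963286 w=-7.562638
2: u=1.466540 w=5.185667
3: u=22.801582 w=15.553205
4: u=15.849339 w=21.166638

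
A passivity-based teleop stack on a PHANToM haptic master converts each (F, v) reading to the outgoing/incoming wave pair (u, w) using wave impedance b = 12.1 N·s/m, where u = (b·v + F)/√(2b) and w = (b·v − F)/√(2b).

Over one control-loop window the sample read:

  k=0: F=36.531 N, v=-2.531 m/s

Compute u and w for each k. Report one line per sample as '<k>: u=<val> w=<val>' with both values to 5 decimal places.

k=0: b·v=12.1×(-2.531)=-30.62510; √(2b)=4.91935; u=(-30.62510+36.531)/4.91935=1.20054, w=(-30.62510−36.531)/4.91935=-13.65142

0: u=1.20054 w=-13.65142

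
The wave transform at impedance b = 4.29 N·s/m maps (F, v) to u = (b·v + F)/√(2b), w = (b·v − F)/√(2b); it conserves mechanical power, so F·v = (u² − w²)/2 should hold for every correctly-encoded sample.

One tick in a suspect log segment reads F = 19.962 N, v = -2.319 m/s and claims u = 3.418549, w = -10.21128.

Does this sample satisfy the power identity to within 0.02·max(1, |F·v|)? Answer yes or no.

yes

F·v = 19.962×(-2.319) = -46.291878 W.
(u² − w²)/2 = (11.686477 − 104.270239)/2 = -46.291881 W.
|Δ| = 0.000003;  2% of max(1, |F·v|) = 0.925838.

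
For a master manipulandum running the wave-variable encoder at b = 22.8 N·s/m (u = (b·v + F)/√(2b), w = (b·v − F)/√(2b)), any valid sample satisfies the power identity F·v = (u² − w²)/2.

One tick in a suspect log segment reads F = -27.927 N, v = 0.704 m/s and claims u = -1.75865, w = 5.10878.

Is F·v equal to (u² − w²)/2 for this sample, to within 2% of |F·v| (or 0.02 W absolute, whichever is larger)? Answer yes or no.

F·v = (-27.927)×0.704 = -19.6606 W.
(u² − w²)/2 = (3.0928 − 26.0996)/2 = -11.5034 W.
|Δ| = 8.1572;  2% of max(1, |F·v|) = 0.3932.

no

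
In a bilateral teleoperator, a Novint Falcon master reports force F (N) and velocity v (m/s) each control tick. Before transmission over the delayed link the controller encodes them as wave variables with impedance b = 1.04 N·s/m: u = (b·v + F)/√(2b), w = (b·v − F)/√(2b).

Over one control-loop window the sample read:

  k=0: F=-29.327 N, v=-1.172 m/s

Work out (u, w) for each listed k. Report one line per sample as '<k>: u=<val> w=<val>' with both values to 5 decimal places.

0: u=-21.17976 w=19.48947

k=0: b·v=1.04×(-1.172)=-1.21888; √(2b)=1.44222; u=(-1.21888+(-29.327))/1.44222=-21.17976, w=(-1.21888−(-29.327))/1.44222=19.48947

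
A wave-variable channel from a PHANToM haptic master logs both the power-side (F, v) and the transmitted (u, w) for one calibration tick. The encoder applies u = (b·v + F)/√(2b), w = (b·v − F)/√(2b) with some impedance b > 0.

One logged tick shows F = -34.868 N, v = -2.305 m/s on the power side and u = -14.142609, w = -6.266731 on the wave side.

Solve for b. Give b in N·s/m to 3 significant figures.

u + w = -20.409340;  u + w = √(2b)·v, so √(2b) = -20.409340/(-2.305) = 8.854377.
b = (√(2b))²/2 = 78.400000/2 = 39.200000.
(Check via u − w = 2F/√(2b): u − w = -7.875878, 2F/√(2b) = -7.875878.)

b = 39.2 N·s/m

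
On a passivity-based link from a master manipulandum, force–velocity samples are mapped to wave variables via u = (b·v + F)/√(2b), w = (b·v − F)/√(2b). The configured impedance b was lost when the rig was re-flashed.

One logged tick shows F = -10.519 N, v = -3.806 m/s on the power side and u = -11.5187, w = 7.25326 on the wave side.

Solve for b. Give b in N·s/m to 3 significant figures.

b = 0.628 N·s/m

u + w = -4.26544;  u + w = √(2b)·v, so √(2b) = -4.26544/(-3.806) = 1.12071.
b = (√(2b))²/2 = 1.25600/2 = 0.62800.
(Check via u − w = 2F/√(2b): u − w = -18.77196, 2F/√(2b) = -18.77195.)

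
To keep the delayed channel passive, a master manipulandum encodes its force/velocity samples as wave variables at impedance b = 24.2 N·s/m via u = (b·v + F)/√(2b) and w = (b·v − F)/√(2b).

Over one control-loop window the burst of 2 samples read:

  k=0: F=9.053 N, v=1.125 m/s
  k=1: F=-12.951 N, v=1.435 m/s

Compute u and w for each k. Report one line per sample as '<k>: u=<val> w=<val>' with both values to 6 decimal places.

k=0: b·v=24.2×1.125=27.225000; √(2b)=6.957011; u=(27.225000+9.053)/6.957011=5.214596, w=(27.225000−9.053)/6.957011=2.612041
k=1: b·v=24.2×1.435=34.727000; √(2b)=6.957011; u=(34.727000+(-12.951))/6.957011=3.130080, w=(34.727000−(-12.951))/6.957011=6.853231

0: u=5.214596 w=2.612041
1: u=3.130080 w=6.853231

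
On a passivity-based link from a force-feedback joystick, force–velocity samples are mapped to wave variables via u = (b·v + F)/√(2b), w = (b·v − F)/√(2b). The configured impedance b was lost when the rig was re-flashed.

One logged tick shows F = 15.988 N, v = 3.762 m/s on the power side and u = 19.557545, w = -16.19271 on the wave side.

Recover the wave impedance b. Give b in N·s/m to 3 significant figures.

u + w = 3.364835;  u + w = √(2b)·v, so √(2b) = 3.364835/3.762 = 0.894427.
b = (√(2b))²/2 = 0.800000/2 = 0.400000.
(Check via u − w = 2F/√(2b): u − w = 35.750255, 2F/√(2b) = 35.750256.)

b = 0.4 N·s/m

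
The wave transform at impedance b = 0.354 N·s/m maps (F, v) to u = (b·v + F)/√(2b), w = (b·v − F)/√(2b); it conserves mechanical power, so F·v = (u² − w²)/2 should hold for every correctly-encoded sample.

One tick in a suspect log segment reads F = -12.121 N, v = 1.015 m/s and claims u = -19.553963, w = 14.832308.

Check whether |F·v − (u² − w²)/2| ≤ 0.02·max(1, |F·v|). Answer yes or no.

F·v = (-12.121)×1.015 = -12.302815 W.
(u² − w²)/2 = (382.357469 − 219.997361)/2 = 81.180054 W.
|Δ| = 93.482869;  2% of max(1, |F·v|) = 0.246056.

no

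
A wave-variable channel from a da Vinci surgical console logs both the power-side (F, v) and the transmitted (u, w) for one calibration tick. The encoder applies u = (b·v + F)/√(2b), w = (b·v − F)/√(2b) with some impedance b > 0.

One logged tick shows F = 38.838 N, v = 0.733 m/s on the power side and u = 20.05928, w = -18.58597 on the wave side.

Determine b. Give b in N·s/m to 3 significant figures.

b = 2.02 N·s/m

u + w = 1.47331;  u + w = √(2b)·v, so √(2b) = 1.47331/0.733 = 2.00997.
b = (√(2b))²/2 = 4.03999/2 = 2.02000.
(Check via u − w = 2F/√(2b): u − w = 38.64525, 2F/√(2b) = 38.64530.)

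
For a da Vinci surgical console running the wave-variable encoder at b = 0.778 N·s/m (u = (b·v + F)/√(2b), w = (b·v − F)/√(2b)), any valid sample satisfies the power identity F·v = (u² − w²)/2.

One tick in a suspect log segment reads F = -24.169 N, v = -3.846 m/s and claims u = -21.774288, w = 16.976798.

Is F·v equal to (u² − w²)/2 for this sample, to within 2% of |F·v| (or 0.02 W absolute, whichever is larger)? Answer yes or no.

yes

F·v = (-24.169)×(-3.846) = 92.953974 W.
(u² − w²)/2 = (474.119618 − 288.211670)/2 = 92.953974 W.
|Δ| = 0.000000;  2% of max(1, |F·v|) = 1.859079.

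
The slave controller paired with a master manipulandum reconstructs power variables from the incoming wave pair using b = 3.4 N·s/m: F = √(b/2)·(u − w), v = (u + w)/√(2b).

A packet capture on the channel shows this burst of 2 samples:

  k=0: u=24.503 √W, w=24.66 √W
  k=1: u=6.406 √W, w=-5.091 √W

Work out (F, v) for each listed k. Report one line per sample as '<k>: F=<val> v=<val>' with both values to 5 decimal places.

0: F=-0.20470 v=18.85315
1: F=14.99025 v=0.50428

k=0: u−w=-0.15700, u+w=49.16300; √(b/2)=1.30384, √(2b)=2.60768; F=1.30384×(-0.157)=-0.20470, v=49.16300/2.60768=18.85315
k=1: u−w=11.49700, u+w=1.31500; √(b/2)=1.30384, √(2b)=2.60768; F=1.30384×11.497=14.99025, v=1.31500/2.60768=0.50428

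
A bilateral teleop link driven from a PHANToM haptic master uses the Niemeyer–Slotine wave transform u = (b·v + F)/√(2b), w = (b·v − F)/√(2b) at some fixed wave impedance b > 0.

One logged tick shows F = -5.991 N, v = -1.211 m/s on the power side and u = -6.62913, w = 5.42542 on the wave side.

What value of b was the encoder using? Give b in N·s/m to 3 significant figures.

b = 0.494 N·s/m

u + w = -1.2037;  u + w = √(2b)·v, so √(2b) = -1.2037/(-1.211) = 0.9940.
b = (√(2b))²/2 = 0.9880/2 = 0.4940.
(Check via u − w = 2F/√(2b): u − w = -12.0545, 2F/√(2b) = -12.0546.)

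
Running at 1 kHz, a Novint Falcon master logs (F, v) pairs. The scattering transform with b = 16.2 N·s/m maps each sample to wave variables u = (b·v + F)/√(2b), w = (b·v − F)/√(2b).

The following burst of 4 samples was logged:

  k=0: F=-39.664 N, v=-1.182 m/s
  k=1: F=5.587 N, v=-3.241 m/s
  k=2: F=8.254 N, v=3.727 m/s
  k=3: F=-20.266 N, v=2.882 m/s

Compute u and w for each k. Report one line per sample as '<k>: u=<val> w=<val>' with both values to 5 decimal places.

0: u=-10.33229 w=3.60422
1: u=-8.24251 w=-10.20558
2: u=12.05731 w=9.15715
3: u=4.64194 w=11.76269

k=0: b·v=16.2×(-1.182)=-19.14840; √(2b)=5.69210; u=(-19.14840+(-39.664))/5.69210=-10.33229, w=(-19.14840−(-39.664))/5.69210=3.60422
k=1: b·v=16.2×(-3.241)=-52.50420; √(2b)=5.69210; u=(-52.50420+5.587)/5.69210=-8.24251, w=(-52.50420−5.587)/5.69210=-10.20558
k=2: b·v=16.2×3.727=60.37740; √(2b)=5.69210; u=(60.37740+8.254)/5.69210=12.05731, w=(60.37740−8.254)/5.69210=9.15715
k=3: b·v=16.2×2.882=46.68840; √(2b)=5.69210; u=(46.68840+(-20.266))/5.69210=4.64194, w=(46.68840−(-20.266))/5.69210=11.76269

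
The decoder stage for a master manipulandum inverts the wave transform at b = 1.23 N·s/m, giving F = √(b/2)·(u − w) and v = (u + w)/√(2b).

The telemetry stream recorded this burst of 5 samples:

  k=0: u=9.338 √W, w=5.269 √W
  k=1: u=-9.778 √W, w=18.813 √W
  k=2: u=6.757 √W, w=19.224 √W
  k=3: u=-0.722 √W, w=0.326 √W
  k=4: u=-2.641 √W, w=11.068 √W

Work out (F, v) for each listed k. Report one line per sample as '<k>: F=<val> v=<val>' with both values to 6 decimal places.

k=0: u−w=4.069000, u+w=14.607000; √(b/2)=0.784219, √(2b)=1.568439; F=0.784219×4.069=3.190989, v=14.607000/1.568439=9.313083
k=1: u−w=-28.591000, u+w=9.035000; √(b/2)=0.784219, √(2b)=1.568439; F=0.784219×(-28.591)=-22.421616, v=9.035000/1.568439=5.760506
k=2: u−w=-12.467000, u+w=25.981000; √(b/2)=0.784219, √(2b)=1.568439; F=0.784219×(-12.467)=-9.776863, v=25.981000/1.568439=16.564881
k=3: u−w=-1.048000, u+w=-0.396000; √(b/2)=0.784219, √(2b)=1.568439; F=0.784219×(-1.048)=-0.821862, v=-0.396000/1.568439=-0.252480
k=4: u−w=-13.709000, u+w=8.427000; √(b/2)=0.784219, √(2b)=1.568439; F=0.784219×(-13.709)=-10.750863, v=8.427000/1.568439=5.372859

0: F=3.190989 v=9.313083
1: F=-22.421616 v=5.760506
2: F=-9.776863 v=16.564881
3: F=-0.821862 v=-0.252480
4: F=-10.750863 v=5.372859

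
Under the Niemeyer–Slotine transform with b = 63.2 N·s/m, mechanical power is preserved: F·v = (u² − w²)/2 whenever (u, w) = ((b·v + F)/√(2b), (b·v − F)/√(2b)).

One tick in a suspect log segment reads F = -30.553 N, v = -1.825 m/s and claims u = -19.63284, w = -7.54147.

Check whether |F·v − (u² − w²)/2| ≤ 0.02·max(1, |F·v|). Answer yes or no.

F·v = (-30.553)×(-1.825) = 55.7592 W.
(u² − w²)/2 = (385.4484 − 56.8738)/2 = 164.2873 W.
|Δ| = 108.5281;  2% of max(1, |F·v|) = 1.1152.

no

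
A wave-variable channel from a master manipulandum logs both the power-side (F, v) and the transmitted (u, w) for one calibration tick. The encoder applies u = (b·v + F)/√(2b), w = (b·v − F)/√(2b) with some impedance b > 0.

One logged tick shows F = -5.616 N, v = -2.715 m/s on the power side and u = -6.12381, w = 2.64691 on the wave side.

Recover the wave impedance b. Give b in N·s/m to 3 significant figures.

b = 0.82 N·s/m

u + w = -3.47690;  u + w = √(2b)·v, so √(2b) = -3.47690/(-2.715) = 1.28063.
b = (√(2b))²/2 = 1.64000/2 = 0.82000.
(Check via u − w = 2F/√(2b): u − w = -8.77072, 2F/√(2b) = -8.77071.)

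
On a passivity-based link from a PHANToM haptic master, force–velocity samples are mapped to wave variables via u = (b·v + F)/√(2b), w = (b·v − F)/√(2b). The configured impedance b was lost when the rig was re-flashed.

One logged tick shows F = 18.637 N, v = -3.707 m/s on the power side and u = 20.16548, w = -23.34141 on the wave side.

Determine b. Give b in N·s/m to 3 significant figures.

b = 0.367 N·s/m

u + w = -3.17593;  u + w = √(2b)·v, so √(2b) = -3.17593/(-3.707) = 0.85674.
b = (√(2b))²/2 = 0.73400/2 = 0.36700.
(Check via u − w = 2F/√(2b): u − w = 43.50689, 2F/√(2b) = 43.50685.)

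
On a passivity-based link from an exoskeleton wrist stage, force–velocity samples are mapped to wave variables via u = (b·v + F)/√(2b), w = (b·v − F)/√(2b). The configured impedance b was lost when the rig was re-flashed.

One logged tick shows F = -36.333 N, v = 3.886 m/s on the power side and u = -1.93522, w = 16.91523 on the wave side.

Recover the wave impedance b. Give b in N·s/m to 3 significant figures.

b = 7.43 N·s/m

u + w = 14.9800;  u + w = √(2b)·v, so √(2b) = 14.9800/3.886 = 3.8549.
b = (√(2b))²/2 = 14.8600/2 = 7.4300.
(Check via u − w = 2F/√(2b): u − w = -18.8505, 2F/√(2b) = -18.8505.)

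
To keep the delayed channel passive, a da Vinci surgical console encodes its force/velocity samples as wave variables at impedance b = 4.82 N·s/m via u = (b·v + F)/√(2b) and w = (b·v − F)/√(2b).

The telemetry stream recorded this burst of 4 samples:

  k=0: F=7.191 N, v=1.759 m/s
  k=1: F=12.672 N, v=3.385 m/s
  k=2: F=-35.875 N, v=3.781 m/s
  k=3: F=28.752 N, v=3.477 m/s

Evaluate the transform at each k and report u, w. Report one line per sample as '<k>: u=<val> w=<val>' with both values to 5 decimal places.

k=0: b·v=4.82×1.759=8.47838; √(2b)=3.10483; u=(8.47838+7.191)/3.10483=5.04677, w=(8.47838−7.191)/3.10483=0.41464
k=1: b·v=4.82×3.385=16.31570; √(2b)=3.10483; u=(16.31570+12.672)/3.10483=9.33631, w=(16.31570−12.672)/3.10483=1.17356
k=2: b·v=4.82×3.781=18.22442; √(2b)=3.10483; u=(18.22442+(-35.875))/3.10483=-5.68487, w=(18.22442−(-35.875))/3.10483=17.42425
k=3: b·v=4.82×3.477=16.75914; √(2b)=3.10483; u=(16.75914+28.752)/3.10483=14.65815, w=(16.75914−28.752)/3.10483=-3.86264

0: u=5.04677 w=0.41464
1: u=9.33631 w=1.17356
2: u=-5.68487 w=17.42425
3: u=14.65815 w=-3.86264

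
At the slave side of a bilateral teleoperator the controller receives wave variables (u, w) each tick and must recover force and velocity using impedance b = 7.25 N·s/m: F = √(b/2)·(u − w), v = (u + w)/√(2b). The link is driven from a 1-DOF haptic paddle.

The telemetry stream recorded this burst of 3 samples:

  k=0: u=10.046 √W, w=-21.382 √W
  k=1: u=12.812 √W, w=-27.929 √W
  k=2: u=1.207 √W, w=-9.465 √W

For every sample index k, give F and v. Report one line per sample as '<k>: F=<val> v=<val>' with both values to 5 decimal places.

k=0: u−w=31.42800, u+w=-11.33600; √(b/2)=1.90394, √(2b)=3.80789; F=1.90394×31.428=59.83713, v=-11.33600/3.80789=-2.97698
k=1: u−w=40.74100, u+w=-15.11700; √(b/2)=1.90394, √(2b)=3.80789; F=1.90394×40.741=77.56855, v=-15.11700/3.80789=-3.96992
k=2: u−w=10.67200, u+w=-8.25800; √(b/2)=1.90394, √(2b)=3.80789; F=1.90394×10.672=20.31888, v=-8.25800/3.80789=-2.16866

0: F=59.83713 v=-2.97698
1: F=77.56855 v=-3.96992
2: F=20.31888 v=-2.16866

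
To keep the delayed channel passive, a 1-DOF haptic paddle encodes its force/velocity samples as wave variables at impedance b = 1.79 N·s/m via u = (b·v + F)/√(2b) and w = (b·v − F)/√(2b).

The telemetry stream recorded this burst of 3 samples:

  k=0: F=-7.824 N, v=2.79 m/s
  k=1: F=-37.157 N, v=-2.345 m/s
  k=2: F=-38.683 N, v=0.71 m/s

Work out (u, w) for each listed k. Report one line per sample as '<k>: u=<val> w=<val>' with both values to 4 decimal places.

0: u=-1.4956 w=6.7746
1: u=-21.8566 w=17.4196
2: u=-19.7729 w=21.1163

k=0: b·v=1.79×2.79=4.9941; √(2b)=1.8921; u=(4.9941+(-7.824))/1.8921=-1.4956, w=(4.9941−(-7.824))/1.8921=6.7746
k=1: b·v=1.79×(-2.345)=-4.1976; √(2b)=1.8921; u=(-4.1976+(-37.157))/1.8921=-21.8566, w=(-4.1976−(-37.157))/1.8921=17.4196
k=2: b·v=1.79×0.71=1.2709; √(2b)=1.8921; u=(1.2709+(-38.683))/1.8921=-19.7729, w=(1.2709−(-38.683))/1.8921=21.1163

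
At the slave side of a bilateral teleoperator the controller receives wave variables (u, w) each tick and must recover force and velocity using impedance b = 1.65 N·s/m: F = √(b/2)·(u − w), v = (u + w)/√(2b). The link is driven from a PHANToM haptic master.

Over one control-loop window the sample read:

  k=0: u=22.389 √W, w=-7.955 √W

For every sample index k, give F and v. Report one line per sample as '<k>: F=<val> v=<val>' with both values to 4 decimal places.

k=0: u−w=30.3440, u+w=14.4340; √(b/2)=0.9083, √(2b)=1.8166; F=0.9083×30.344=27.5613, v=14.4340/1.8166=7.9457

0: F=27.5613 v=7.9457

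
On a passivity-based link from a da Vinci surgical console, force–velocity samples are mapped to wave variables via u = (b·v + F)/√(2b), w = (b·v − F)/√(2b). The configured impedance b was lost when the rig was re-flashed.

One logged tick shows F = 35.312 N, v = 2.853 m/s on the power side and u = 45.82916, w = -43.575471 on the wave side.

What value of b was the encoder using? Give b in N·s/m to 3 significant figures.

b = 0.312 N·s/m

u + w = 2.253689;  u + w = √(2b)·v, so √(2b) = 2.253689/2.853 = 0.789937.
b = (√(2b))²/2 = 0.624000/2 = 0.312000.
(Check via u − w = 2F/√(2b): u − w = 89.404631, 2F/√(2b) = 89.404648.)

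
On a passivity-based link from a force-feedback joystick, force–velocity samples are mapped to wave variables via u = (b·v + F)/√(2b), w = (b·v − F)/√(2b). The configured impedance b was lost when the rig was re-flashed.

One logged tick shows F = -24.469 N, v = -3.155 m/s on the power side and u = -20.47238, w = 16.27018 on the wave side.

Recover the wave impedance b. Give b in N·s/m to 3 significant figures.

u + w = -4.20220;  u + w = √(2b)·v, so √(2b) = -4.20220/(-3.155) = 1.33192.
b = (√(2b))²/2 = 1.77400/2 = 0.88700.
(Check via u − w = 2F/√(2b): u − w = -36.74256, 2F/√(2b) = -36.74251.)

b = 0.887 N·s/m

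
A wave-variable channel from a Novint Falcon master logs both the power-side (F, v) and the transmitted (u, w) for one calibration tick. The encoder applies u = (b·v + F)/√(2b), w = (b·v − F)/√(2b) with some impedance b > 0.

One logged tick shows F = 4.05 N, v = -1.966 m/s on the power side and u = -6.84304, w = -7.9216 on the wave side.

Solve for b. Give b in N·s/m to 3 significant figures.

b = 28.2 N·s/m

u + w = -14.76464;  u + w = √(2b)·v, so √(2b) = -14.76464/(-1.966) = 7.50999.
b = (√(2b))²/2 = 56.39995/2 = 28.19997.
(Check via u − w = 2F/√(2b): u − w = 1.07856, 2F/√(2b) = 1.07856.)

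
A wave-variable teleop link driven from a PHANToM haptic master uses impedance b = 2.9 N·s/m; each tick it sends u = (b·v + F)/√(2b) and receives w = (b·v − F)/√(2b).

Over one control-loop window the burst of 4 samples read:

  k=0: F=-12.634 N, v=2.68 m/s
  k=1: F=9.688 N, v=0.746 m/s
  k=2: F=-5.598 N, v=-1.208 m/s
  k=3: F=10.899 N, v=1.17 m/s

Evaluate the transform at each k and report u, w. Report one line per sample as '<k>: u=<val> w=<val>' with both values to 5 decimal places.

0: u=-2.01884 w=8.47313
1: u=4.92103 w=-3.12442
2: u=-3.77907 w=0.86982
3: u=5.93443 w=-3.11670

k=0: b·v=2.9×2.68=7.77200; √(2b)=2.40832; u=(7.77200+(-12.634))/2.40832=-2.01884, w=(7.77200−(-12.634))/2.40832=8.47313
k=1: b·v=2.9×0.746=2.16340; √(2b)=2.40832; u=(2.16340+9.688)/2.40832=4.92103, w=(2.16340−9.688)/2.40832=-3.12442
k=2: b·v=2.9×(-1.208)=-3.50320; √(2b)=2.40832; u=(-3.50320+(-5.598))/2.40832=-3.77907, w=(-3.50320−(-5.598))/2.40832=0.86982
k=3: b·v=2.9×1.17=3.39300; √(2b)=2.40832; u=(3.39300+10.899)/2.40832=5.93443, w=(3.39300−10.899)/2.40832=-3.11670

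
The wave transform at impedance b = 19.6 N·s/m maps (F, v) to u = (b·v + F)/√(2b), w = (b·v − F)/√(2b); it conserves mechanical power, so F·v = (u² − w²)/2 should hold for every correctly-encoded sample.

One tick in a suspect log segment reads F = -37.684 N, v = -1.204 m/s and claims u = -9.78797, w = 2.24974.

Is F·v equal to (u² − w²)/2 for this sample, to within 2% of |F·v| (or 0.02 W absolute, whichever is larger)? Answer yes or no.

yes

F·v = (-37.684)×(-1.204) = 45.37154 W.
(u² − w²)/2 = (95.80436 − 5.06133)/2 = 45.37151 W.
|Δ| = 0.00002;  2% of max(1, |F·v|) = 0.90743.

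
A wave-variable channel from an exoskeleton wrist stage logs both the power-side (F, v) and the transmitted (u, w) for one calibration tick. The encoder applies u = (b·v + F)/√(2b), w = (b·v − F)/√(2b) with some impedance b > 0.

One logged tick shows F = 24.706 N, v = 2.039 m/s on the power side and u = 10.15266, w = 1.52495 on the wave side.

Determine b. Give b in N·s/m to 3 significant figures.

u + w = 11.67761;  u + w = √(2b)·v, so √(2b) = 11.67761/2.039 = 5.72713.
b = (√(2b))²/2 = 32.79997/2 = 16.39999.
(Check via u − w = 2F/√(2b): u − w = 8.62771, 2F/√(2b) = 8.62771.)

b = 16.4 N·s/m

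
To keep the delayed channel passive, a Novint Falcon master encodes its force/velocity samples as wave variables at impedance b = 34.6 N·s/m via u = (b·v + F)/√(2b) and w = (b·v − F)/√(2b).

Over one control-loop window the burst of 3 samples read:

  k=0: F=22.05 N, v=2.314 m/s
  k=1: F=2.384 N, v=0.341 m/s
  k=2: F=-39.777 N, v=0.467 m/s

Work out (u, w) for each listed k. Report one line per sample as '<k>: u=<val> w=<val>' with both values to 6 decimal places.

k=0: b·v=34.6×2.314=80.064400; √(2b)=8.318654; u=(80.064400+22.05)/8.318654=12.275352, w=(80.064400−22.05)/8.318654=6.974013
k=1: b·v=34.6×0.341=11.798600; √(2b)=8.318654; u=(11.798600+2.384)/8.318654=1.704915, w=(11.798600−2.384)/8.318654=1.131746
k=2: b·v=34.6×0.467=16.158200; √(2b)=8.318654; u=(16.158200+(-39.777))/8.318654=-2.839257, w=(16.158200−(-39.777))/8.318654=6.724069

0: u=12.275352 w=6.974013
1: u=1.704915 w=1.131746
2: u=-2.839257 w=6.724069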